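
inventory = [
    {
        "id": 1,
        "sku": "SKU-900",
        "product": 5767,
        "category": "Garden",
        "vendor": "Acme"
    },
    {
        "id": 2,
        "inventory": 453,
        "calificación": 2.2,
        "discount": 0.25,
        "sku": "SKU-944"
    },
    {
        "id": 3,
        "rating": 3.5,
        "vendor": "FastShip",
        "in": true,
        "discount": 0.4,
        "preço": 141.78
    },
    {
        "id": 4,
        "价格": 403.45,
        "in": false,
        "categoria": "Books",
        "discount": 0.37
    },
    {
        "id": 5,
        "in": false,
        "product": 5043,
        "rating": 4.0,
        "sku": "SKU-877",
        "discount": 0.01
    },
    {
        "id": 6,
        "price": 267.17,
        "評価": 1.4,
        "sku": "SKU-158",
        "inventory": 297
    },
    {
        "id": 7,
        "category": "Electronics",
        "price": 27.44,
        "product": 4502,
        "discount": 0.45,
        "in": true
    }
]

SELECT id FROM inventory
[1, 2, 3, 4, 5, 6, 7]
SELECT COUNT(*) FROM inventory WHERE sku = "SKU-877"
1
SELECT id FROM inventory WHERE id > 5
[6, 7]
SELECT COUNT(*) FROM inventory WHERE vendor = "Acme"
1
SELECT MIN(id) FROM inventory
1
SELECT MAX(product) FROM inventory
5767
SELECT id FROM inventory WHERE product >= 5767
[1]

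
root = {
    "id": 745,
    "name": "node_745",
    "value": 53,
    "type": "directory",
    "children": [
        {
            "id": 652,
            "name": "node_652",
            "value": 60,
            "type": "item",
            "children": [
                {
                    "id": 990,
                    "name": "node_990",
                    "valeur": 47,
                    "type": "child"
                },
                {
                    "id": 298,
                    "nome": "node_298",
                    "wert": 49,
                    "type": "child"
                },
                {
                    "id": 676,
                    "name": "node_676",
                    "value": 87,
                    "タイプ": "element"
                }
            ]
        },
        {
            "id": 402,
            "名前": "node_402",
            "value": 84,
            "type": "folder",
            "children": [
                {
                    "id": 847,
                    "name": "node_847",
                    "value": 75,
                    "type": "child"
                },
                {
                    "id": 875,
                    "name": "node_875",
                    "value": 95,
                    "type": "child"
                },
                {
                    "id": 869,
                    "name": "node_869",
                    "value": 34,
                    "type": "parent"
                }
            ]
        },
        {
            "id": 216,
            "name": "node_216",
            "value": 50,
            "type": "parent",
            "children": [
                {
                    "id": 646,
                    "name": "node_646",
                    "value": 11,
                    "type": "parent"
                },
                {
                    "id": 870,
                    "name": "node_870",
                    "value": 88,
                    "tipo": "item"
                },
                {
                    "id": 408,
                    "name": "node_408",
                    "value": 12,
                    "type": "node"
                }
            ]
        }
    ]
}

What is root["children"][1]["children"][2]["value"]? 34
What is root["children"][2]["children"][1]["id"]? 870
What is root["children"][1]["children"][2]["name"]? "node_869"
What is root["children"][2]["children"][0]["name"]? "node_646"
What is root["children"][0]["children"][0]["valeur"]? 47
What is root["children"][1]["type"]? "folder"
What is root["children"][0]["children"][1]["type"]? "child"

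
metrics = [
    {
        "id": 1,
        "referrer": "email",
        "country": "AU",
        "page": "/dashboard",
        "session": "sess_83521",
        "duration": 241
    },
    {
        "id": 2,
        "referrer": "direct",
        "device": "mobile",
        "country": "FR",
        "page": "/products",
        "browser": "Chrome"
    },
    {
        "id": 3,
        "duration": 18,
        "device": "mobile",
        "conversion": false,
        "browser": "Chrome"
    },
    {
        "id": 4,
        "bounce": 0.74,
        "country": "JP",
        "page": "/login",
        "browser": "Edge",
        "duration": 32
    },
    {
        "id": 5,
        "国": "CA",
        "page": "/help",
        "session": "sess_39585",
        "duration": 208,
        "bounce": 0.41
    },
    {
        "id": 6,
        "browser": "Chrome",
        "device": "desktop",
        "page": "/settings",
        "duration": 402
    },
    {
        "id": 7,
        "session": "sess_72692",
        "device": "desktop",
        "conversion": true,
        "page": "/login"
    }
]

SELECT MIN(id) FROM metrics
1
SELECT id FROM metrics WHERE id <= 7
[1, 2, 3, 4, 5, 6, 7]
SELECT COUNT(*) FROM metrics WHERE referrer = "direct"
1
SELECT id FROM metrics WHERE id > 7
[]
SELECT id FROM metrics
[1, 2, 3, 4, 5, 6, 7]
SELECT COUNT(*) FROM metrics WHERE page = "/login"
2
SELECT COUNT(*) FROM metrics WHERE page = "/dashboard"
1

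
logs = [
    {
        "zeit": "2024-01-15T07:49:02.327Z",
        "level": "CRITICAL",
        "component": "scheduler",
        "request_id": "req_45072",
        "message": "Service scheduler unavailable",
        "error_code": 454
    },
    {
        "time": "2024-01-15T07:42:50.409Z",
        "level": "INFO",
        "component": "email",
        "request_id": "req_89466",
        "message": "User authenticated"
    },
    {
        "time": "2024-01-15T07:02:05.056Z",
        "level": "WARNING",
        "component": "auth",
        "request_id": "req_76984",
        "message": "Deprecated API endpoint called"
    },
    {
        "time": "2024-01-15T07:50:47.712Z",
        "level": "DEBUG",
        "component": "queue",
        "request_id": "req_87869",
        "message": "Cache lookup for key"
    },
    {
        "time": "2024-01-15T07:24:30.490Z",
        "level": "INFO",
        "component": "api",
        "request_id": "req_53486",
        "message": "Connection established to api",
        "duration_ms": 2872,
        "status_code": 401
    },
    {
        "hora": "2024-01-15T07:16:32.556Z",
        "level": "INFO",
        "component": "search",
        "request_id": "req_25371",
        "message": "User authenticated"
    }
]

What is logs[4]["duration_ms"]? 2872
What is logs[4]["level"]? "INFO"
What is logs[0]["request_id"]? "req_45072"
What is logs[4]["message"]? "Connection established to api"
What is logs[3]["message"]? "Cache lookup for key"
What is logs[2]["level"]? "WARNING"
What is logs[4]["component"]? "api"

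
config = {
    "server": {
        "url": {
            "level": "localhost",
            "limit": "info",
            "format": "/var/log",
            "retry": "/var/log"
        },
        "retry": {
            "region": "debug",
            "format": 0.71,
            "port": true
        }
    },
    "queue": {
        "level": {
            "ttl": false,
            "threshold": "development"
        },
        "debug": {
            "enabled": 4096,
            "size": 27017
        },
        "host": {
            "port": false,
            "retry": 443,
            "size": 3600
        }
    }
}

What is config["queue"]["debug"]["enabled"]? 4096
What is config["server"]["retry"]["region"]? "debug"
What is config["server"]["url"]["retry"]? "/var/log"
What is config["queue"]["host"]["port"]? False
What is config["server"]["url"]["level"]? "localhost"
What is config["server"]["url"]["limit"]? "info"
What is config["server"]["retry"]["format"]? 0.71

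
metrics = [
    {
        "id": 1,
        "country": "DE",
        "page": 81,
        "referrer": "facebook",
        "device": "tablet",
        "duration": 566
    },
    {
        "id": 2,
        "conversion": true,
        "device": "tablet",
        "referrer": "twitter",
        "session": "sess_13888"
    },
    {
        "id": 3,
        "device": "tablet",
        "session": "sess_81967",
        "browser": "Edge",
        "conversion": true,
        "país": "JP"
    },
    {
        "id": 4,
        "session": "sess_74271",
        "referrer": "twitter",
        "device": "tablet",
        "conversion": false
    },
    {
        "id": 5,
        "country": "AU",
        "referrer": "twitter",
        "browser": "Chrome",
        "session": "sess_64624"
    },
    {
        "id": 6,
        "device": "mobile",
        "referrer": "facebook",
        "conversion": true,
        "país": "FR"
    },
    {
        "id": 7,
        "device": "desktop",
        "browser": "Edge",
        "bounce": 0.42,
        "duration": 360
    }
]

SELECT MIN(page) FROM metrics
81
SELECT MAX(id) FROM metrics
7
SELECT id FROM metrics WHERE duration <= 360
[7]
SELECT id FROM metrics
[1, 2, 3, 4, 5, 6, 7]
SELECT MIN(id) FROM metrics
1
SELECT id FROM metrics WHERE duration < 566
[7]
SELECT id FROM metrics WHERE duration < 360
[]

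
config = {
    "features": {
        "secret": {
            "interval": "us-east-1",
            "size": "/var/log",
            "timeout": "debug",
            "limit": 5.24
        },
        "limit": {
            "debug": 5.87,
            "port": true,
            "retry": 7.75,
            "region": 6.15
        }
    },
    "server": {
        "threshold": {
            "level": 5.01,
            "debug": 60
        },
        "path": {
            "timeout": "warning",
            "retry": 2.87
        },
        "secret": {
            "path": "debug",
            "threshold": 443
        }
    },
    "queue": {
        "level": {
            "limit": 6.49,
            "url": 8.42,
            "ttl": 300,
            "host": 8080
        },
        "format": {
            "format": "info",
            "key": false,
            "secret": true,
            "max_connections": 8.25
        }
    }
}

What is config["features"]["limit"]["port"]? True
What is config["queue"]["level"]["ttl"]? 300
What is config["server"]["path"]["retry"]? 2.87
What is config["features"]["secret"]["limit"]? 5.24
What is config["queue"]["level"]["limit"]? 6.49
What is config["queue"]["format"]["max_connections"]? 8.25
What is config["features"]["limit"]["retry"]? 7.75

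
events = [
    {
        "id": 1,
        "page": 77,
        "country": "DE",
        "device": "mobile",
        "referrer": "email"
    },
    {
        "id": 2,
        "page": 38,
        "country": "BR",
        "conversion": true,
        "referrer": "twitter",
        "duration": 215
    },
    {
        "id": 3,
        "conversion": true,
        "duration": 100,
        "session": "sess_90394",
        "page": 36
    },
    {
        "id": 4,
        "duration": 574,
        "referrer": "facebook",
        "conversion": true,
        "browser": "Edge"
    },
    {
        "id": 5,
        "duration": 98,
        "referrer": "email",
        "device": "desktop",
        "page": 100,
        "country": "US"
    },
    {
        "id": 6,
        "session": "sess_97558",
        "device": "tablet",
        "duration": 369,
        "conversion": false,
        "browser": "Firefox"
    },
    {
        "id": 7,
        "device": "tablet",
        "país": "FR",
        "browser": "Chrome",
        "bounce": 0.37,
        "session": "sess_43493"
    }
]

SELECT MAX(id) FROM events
7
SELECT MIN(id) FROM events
1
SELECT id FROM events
[1, 2, 3, 4, 5, 6, 7]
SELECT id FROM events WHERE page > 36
[1, 2, 5]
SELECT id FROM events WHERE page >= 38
[1, 2, 5]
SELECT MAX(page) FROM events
100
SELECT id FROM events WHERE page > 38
[1, 5]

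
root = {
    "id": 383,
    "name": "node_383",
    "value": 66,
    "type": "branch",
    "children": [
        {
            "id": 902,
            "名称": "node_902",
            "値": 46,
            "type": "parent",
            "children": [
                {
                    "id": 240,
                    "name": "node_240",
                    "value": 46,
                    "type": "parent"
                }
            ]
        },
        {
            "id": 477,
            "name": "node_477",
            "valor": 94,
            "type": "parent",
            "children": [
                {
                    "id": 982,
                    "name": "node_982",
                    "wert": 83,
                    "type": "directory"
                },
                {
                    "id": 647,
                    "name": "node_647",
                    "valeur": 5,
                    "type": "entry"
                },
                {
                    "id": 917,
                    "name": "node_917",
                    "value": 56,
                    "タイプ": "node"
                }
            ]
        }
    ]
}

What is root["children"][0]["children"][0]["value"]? 46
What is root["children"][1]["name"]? "node_477"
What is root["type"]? "branch"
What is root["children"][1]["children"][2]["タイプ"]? "node"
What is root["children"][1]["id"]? 477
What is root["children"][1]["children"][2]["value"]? 56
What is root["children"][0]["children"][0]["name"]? "node_240"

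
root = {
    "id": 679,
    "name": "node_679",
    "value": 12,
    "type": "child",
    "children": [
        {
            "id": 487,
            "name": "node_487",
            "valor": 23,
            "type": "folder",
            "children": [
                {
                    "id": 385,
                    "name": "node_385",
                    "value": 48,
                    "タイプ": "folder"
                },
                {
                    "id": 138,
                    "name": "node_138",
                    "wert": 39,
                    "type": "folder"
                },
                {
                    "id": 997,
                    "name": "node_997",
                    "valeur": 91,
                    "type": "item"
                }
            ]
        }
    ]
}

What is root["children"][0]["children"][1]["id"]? 138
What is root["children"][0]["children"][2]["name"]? "node_997"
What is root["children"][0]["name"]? "node_487"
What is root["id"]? 679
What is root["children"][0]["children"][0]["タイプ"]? "folder"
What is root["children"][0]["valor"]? 23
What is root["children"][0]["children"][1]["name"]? "node_138"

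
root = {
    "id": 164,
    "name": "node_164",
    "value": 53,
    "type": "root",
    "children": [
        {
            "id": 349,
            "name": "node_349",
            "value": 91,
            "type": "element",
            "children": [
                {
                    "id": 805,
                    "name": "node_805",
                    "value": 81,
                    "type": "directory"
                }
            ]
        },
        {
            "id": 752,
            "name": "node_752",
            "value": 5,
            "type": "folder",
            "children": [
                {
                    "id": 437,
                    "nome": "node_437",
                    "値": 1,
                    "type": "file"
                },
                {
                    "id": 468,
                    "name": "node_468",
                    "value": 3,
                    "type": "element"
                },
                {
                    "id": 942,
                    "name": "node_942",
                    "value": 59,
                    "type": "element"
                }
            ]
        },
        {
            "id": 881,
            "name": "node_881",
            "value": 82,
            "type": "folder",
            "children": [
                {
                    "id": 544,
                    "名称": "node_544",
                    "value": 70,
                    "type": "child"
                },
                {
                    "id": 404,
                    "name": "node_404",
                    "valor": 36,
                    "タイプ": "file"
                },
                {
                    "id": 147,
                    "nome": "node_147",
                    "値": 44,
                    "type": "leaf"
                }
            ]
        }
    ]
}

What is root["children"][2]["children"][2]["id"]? 147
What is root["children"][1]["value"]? 5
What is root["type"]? "root"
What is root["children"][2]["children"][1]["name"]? "node_404"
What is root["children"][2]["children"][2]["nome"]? "node_147"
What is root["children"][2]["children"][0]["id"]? 544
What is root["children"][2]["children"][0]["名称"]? "node_544"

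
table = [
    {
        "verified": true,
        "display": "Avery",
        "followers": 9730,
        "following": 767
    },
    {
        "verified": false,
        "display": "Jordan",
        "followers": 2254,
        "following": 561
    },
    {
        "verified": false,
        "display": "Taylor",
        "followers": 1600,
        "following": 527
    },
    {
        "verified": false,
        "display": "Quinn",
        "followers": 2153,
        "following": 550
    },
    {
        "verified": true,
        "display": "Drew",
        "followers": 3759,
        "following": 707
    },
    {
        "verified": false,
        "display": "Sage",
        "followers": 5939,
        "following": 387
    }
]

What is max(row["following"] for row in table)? 767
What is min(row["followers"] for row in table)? 1600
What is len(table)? 6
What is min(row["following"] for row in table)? 387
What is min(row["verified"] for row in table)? False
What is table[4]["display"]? "Drew"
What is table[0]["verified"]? True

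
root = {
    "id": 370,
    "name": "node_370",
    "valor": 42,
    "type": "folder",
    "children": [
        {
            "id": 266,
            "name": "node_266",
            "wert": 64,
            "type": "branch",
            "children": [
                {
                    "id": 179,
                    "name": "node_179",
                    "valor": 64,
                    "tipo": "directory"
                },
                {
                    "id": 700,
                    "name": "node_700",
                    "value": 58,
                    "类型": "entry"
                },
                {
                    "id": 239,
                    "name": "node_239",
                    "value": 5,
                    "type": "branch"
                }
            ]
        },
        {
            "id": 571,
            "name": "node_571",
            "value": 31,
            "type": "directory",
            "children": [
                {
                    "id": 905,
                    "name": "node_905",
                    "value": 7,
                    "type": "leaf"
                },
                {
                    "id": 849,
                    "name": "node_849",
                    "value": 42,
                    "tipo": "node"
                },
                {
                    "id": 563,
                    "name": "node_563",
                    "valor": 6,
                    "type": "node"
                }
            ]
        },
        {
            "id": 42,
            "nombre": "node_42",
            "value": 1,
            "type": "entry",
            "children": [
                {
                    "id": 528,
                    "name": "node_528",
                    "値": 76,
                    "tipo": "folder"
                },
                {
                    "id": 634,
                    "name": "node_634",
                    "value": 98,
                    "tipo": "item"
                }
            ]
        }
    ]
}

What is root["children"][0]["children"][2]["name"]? "node_239"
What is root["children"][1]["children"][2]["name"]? "node_563"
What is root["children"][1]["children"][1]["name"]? "node_849"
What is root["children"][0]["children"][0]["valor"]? 64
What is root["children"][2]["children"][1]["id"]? 634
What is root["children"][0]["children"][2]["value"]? 5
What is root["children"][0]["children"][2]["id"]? 239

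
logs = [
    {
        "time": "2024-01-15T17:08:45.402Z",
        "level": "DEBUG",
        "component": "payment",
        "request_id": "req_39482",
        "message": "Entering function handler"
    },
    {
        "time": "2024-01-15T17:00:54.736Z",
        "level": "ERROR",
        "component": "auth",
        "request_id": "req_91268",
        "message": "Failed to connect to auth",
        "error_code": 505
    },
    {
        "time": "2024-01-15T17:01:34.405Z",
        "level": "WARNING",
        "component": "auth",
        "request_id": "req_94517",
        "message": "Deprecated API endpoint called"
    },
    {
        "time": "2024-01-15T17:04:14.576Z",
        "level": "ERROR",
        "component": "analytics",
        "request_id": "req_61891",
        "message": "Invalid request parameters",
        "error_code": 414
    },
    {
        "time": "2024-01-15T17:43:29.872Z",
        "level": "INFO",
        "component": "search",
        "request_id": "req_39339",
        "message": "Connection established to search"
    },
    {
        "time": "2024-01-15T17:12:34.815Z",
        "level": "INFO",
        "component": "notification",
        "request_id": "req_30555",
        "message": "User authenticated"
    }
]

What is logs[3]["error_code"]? 414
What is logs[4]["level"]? "INFO"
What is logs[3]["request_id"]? "req_61891"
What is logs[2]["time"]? "2024-01-15T17:01:34.405Z"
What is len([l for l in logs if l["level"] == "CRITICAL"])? 0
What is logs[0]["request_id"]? "req_39482"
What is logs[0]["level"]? "DEBUG"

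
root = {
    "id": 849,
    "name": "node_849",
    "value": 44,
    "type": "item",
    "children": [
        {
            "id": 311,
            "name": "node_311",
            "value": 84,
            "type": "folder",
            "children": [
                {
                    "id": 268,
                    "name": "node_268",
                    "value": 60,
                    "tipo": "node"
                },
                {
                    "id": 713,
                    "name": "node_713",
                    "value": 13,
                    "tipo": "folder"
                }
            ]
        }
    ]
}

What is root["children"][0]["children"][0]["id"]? 268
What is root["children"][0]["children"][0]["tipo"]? "node"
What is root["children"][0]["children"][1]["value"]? 13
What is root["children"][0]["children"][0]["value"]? 60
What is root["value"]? 44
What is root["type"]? "item"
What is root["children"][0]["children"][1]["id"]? 713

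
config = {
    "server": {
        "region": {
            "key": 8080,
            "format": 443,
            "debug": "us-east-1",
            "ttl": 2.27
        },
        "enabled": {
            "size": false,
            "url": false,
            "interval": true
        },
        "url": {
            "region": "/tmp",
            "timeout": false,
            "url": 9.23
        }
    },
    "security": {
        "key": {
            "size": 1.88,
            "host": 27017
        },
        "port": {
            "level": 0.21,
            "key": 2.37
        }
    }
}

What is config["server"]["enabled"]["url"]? False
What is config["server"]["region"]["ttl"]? 2.27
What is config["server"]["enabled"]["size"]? False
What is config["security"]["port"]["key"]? 2.37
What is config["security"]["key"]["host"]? 27017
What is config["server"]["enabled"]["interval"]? True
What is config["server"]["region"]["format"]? 443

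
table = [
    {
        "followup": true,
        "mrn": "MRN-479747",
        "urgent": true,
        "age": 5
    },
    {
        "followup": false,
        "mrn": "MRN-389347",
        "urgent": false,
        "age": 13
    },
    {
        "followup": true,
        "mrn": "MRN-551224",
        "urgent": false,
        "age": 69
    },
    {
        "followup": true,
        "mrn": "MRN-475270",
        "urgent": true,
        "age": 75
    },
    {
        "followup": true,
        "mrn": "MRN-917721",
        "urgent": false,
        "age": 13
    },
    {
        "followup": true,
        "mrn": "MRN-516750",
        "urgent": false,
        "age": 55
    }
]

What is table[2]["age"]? 69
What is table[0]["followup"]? True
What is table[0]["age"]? 5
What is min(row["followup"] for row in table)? False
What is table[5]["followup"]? True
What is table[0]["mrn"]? "MRN-479747"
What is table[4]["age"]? 13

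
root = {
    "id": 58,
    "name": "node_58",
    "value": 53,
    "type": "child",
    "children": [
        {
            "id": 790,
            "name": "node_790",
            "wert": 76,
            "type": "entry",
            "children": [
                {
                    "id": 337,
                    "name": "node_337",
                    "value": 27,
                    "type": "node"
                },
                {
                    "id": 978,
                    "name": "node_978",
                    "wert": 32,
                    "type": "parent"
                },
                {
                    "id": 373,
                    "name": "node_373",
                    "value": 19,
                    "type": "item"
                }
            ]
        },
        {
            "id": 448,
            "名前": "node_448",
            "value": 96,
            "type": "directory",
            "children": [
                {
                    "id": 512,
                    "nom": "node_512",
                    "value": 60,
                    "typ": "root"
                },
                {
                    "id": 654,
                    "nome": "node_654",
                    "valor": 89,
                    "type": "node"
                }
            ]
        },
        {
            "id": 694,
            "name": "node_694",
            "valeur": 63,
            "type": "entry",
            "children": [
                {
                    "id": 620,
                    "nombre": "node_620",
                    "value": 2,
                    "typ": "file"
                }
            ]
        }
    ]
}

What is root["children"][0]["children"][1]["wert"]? 32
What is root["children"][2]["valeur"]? 63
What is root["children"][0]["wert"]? 76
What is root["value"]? 53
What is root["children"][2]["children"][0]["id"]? 620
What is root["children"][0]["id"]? 790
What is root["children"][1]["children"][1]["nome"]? "node_654"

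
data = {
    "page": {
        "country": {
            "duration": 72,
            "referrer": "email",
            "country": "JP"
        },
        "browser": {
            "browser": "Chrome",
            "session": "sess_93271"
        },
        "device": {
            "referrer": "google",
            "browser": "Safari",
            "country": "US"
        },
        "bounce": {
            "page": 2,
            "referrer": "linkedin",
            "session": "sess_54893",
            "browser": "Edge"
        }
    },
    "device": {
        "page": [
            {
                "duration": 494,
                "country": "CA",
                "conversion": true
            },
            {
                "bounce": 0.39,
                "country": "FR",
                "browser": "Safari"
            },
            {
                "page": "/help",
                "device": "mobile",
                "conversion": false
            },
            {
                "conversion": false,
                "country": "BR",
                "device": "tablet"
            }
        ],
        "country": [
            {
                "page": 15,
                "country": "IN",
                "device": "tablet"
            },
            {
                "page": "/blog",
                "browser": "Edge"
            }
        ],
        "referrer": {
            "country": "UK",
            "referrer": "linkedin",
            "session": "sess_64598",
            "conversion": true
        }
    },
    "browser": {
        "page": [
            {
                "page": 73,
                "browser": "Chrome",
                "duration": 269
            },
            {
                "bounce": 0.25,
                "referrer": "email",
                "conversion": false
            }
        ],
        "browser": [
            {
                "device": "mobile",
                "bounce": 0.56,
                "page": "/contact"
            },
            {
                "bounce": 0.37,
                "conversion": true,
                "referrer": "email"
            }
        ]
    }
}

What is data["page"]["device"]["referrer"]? "google"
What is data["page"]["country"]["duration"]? 72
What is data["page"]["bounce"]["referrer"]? "linkedin"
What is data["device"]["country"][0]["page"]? 15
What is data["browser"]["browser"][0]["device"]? "mobile"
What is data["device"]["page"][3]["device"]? "tablet"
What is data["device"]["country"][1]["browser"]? "Edge"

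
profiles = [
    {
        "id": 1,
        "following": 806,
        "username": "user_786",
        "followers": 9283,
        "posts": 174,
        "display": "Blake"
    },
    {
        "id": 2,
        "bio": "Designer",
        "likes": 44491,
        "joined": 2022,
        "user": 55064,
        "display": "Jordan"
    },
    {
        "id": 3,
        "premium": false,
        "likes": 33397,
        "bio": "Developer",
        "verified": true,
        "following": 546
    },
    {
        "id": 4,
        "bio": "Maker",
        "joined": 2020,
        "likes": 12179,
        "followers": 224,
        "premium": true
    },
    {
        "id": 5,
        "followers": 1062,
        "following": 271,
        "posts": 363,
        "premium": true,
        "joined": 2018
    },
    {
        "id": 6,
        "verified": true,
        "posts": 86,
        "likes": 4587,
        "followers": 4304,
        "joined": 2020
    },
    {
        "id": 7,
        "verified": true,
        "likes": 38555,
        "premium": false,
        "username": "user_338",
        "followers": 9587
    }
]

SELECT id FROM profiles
[1, 2, 3, 4, 5, 6, 7]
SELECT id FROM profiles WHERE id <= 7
[1, 2, 3, 4, 5, 6, 7]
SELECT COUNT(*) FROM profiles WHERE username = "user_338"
1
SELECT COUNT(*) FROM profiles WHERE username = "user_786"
1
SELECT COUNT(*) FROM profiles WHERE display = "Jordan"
1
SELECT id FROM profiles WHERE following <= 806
[1, 3, 5]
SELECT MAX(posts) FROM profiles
363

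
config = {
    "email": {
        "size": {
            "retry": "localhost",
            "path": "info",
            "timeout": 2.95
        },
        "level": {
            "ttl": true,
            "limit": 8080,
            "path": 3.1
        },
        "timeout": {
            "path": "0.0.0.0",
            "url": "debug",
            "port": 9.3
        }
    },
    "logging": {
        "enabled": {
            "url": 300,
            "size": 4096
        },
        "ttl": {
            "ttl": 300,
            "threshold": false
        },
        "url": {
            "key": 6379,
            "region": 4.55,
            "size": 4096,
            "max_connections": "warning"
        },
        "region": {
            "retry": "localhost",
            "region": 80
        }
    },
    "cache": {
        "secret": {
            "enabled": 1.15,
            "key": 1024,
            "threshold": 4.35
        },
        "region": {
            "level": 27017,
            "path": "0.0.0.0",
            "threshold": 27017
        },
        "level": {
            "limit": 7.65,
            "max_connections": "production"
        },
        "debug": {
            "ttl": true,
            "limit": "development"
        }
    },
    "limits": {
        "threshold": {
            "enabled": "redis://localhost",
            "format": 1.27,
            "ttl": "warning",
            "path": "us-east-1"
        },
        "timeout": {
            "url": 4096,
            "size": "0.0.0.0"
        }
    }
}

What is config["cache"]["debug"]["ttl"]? True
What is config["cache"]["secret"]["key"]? 1024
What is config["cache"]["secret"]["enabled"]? 1.15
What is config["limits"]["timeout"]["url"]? 4096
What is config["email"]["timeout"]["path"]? "0.0.0.0"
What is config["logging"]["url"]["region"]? 4.55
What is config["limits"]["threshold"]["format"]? 1.27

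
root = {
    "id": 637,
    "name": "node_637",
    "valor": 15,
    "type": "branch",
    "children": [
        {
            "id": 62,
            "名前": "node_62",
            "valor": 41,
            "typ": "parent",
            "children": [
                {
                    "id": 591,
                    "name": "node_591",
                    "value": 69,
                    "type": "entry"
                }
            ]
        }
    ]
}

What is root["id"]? 637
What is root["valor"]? 15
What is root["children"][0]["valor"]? 41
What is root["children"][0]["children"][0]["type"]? "entry"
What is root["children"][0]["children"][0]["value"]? 69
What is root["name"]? "node_637"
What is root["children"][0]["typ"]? "parent"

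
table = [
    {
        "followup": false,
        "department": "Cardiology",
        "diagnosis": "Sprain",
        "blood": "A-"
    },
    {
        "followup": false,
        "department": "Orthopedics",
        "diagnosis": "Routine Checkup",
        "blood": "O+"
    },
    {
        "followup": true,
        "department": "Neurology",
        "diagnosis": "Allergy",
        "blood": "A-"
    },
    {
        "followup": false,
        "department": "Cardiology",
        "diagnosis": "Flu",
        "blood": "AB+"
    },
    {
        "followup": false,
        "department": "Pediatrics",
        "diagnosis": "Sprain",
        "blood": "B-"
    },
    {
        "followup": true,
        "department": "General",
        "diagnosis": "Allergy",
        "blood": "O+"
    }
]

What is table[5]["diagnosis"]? "Allergy"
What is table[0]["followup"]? False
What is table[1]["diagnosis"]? "Routine Checkup"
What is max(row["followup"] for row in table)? True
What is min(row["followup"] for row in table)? False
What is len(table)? 6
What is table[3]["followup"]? False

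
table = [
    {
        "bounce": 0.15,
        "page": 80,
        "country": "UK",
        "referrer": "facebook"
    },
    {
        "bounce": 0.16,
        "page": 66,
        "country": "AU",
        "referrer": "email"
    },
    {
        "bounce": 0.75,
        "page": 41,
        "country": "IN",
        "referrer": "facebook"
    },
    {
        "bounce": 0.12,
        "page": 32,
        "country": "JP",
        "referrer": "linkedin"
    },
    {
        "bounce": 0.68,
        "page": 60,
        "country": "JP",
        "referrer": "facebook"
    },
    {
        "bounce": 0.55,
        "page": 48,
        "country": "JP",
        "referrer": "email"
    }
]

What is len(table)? 6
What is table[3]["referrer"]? "linkedin"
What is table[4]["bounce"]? 0.68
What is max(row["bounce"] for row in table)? 0.75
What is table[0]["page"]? 80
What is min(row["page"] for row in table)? 32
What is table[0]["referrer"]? "facebook"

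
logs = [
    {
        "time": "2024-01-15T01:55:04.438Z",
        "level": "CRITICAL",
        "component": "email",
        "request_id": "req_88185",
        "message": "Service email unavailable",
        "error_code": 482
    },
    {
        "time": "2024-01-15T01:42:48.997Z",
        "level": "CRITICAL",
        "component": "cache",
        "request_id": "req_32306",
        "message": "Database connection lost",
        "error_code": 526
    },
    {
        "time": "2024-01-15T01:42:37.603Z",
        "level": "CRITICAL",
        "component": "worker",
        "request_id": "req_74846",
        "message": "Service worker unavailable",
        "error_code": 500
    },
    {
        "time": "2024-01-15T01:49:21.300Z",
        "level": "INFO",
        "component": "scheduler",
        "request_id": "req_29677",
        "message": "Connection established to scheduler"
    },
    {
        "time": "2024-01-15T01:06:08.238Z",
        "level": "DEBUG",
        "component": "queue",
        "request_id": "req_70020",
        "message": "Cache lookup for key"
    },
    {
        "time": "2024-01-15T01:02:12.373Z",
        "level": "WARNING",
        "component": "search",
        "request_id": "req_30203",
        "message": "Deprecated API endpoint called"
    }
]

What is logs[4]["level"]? "DEBUG"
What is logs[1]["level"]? "CRITICAL"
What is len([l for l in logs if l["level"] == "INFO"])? 1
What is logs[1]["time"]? "2024-01-15T01:42:48.997Z"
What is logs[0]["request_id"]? "req_88185"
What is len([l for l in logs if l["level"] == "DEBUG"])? 1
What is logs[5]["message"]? "Deprecated API endpoint called"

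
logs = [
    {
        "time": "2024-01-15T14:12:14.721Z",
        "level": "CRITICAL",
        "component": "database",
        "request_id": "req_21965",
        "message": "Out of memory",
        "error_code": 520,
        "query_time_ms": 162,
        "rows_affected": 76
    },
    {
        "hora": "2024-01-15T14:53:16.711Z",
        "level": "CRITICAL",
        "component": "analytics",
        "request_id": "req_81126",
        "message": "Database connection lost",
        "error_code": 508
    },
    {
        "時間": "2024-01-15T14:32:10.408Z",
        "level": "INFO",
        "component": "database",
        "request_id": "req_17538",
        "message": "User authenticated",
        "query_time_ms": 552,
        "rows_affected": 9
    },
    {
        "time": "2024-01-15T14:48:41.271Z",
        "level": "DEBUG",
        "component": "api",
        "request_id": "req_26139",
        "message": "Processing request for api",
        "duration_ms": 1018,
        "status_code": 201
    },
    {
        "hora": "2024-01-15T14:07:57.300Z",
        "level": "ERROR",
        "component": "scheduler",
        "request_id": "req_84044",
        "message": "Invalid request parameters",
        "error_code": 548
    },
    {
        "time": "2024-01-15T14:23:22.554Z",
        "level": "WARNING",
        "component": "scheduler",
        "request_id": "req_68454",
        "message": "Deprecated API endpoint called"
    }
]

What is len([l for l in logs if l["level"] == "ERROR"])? 1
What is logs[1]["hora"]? "2024-01-15T14:53:16.711Z"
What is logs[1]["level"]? "CRITICAL"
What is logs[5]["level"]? "WARNING"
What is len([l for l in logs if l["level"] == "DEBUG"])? 1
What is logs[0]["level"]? "CRITICAL"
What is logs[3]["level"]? "DEBUG"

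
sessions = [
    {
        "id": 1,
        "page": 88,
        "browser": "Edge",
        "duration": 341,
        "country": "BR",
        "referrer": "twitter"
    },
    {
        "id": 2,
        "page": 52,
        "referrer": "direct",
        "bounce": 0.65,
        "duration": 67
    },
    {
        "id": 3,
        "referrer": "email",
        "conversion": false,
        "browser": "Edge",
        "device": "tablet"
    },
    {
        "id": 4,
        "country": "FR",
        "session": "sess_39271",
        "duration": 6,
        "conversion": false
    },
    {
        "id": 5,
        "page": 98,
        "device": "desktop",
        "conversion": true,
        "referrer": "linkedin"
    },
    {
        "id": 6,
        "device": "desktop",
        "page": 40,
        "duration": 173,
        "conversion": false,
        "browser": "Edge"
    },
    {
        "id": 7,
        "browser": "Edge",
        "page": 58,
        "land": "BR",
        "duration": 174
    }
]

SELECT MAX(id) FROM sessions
7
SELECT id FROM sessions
[1, 2, 3, 4, 5, 6, 7]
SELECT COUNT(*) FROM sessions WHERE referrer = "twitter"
1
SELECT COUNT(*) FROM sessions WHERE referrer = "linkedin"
1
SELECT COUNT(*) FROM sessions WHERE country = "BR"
1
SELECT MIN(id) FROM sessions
1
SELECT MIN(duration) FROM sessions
6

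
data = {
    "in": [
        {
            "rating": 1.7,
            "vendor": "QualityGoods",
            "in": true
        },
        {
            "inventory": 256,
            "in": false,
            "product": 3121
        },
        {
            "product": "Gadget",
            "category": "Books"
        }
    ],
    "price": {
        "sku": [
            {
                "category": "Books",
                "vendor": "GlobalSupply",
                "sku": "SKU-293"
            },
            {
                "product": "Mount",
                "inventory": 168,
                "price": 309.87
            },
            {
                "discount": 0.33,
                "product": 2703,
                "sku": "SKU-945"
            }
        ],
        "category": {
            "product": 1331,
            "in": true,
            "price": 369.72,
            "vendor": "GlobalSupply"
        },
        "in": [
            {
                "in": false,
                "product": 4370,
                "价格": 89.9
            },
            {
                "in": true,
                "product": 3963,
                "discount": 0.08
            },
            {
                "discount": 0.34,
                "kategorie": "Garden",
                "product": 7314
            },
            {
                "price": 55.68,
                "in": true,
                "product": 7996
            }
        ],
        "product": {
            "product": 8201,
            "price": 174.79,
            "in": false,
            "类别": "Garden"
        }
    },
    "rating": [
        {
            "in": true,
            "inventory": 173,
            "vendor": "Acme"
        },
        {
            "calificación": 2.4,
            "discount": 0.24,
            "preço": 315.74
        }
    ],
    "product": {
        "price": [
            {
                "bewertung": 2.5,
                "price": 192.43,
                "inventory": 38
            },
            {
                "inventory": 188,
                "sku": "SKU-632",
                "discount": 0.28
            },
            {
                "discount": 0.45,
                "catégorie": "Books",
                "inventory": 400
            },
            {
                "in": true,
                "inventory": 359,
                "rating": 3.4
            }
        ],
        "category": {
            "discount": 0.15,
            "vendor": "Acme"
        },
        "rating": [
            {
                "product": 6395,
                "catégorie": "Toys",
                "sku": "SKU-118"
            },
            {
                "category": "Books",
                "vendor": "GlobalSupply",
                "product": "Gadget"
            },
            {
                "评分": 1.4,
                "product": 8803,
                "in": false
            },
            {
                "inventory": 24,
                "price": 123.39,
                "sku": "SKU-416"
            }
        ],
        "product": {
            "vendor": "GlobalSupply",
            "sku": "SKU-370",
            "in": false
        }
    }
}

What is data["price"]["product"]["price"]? 174.79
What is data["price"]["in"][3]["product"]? 7996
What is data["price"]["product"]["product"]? 8201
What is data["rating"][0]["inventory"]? 173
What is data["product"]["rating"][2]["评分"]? 1.4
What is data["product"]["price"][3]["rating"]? 3.4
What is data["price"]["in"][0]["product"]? 4370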